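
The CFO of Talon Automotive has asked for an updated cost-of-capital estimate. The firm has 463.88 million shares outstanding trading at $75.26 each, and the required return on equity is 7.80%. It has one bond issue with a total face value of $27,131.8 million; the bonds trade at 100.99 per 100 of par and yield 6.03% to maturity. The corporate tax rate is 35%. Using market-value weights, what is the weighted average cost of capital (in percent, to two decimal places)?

Market value of equity E = 75.26 × 463.88m = 34911.6088m. Market value of debt D = 27131.8m × 100.99/100 = 27400.40482m.
Total capital V = 34911.6088 + 27400.40482 = 62312.01362.
Equity: weight = 34911.6088/62312.01362 = 0.5603; cost = 7.8%.
Bonds outstanding: weight = 27400.40482/62312.01362 = 0.4397; after-tax cost = 6.03% × (1 − 35%) = 3.9195%.
WACC = 0.5603 × 7.8000% + 0.4397 × 3.9195% = 6.0936%.

6.09%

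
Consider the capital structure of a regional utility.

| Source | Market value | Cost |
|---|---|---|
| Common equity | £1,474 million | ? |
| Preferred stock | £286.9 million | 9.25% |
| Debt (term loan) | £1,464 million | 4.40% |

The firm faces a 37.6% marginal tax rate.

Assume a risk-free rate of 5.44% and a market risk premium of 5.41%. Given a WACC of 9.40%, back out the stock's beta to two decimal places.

Total capital V = 1474 + 286.9 + 1464 = 3224.9.
Equity weight = 1474/3224.9 = 0.4571.
Preferred weight = 286.9/3224.9 = 0.0890.
Term loan weight = 1464/3224.9 = 0.4540.
Debt contribution = 0.4540 × 4.4% × (1 − 37.6%) = 1.2464%.
Preferred contribution = 0.0890 × 9.25% = 0.8229%.
Required equity contribution = 9.4% − 2.0693% = 7.3307%  ⇒  Re = 16.0385%.
CAPM: 16.0385% = 5.44% + β × 5.41%  ⇒  β = 1.9590.

1.96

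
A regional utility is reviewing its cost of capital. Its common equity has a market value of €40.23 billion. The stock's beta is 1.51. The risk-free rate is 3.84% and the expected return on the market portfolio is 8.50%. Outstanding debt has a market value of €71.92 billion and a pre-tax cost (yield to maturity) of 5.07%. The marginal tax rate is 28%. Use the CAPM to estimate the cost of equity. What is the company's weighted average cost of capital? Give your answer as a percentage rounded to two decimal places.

Market risk premium = 8.5% − 3.84% = 4.66%.
Cost of equity via CAPM: Re = 3.84% + 1.51 × 4.66% = 10.8766%.
Total capital V = 40.23 + 71.92 = 112.15.
Equity: weight = 40.23/112.15 = 0.3587; cost = 10.8766%.
Debt: weight = 71.92/112.15 = 0.6413; after-tax cost = 5.07% × (1 − 28%) = 3.6504%.
WACC = 0.3587 × 10.8766% + 0.6413 × 3.6504% = 6.2426%.

6.24%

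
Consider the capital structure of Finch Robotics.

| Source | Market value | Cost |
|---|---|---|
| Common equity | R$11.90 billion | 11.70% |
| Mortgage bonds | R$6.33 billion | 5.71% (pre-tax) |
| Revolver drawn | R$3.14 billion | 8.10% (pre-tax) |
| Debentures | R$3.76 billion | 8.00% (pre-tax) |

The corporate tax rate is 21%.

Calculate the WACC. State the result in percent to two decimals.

Total capital V = 11.9 + 6.33 + 3.14 + 3.76 = 25.13.
Equity: weight = 11.9/25.13 = 0.4735; cost = 11.7%.
Mortgage bonds: weight = 6.33/25.13 = 0.2519; after-tax cost = 5.71% × (1 − 21%) = 4.5109%.
Revolver drawn: weight = 3.14/25.13 = 0.1250; after-tax cost = 8.1% × (1 − 21%) = 6.3990%.
Debentures: weight = 3.76/25.13 = 0.1496; after-tax cost = 8% × (1 − 21%) = 6.3200%.
WACC = 0.4735 × 11.7000% + 0.2519 × 4.5109% + 0.1250 × 6.3990% + 0.1496 × 6.3200% = 8.4218%.

8.42%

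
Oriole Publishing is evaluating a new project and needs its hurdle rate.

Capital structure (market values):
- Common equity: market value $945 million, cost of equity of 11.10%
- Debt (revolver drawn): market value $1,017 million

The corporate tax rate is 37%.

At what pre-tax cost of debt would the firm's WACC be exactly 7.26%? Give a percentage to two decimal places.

Total capital V = 945 + 1017 = 1962.
Equity weight = 945/1962 = 0.4817.
Revolver drawn weight = 1017/1962 = 0.5183.
Equity contribution = 0.4817 × 11.1% = 5.3463%.
Remaining for debt = 7.26% − 5.3463% = 1.9137%.
Rd × (1 − 37%) × 0.5183 = 1.9137%  ⇒  Rd = 5.8601%.

5.86%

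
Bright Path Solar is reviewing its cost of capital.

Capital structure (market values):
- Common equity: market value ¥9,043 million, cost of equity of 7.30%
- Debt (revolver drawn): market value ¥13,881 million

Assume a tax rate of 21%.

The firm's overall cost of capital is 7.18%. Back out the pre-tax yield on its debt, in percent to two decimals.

Total capital V = 9043 + 13881 = 22924.
Equity weight = 9043/22924 = 0.3945.
Revolver drawn weight = 13881/22924 = 0.6055.
Equity contribution = 0.3945 × 7.3% = 2.8797%.
Remaining for debt = 7.18% − 2.8797% = 4.3003%.
Rd × (1 − 21%) × 0.6055 = 4.3003%  ⇒  Rd = 8.9897%.

8.99%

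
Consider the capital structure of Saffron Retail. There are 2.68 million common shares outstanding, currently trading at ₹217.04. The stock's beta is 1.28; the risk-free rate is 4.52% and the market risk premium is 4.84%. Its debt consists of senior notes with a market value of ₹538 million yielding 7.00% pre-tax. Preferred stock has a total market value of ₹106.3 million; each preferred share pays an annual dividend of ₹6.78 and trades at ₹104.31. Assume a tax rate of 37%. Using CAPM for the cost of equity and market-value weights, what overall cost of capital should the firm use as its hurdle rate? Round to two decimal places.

Cost of equity via CAPM: Re = 4.52% + 1.28 × 4.84% = 10.7152%.
Cost of preferred: Rp = 6.78 / 104.31 = 6.4999%.
Market value of equity E = 217.04 × 2.68m = 581.6672m.
Total capital V = 581.6672 + 106.3 + 538 = 1225.9672.
Equity: weight = 581.6672/1225.9672 = 0.4745; cost = 10.7152%.
Preferred: weight = 106.3/1225.9672 = 0.0867; cost = 6.4999%.
Senior notes: weight = 538/1225.9672 = 0.4388; after-tax cost = 7% × (1 − 37%) = 4.4100%.
WACC = 0.4745 × 10.7152% + 0.0867 × 6.4999% + 0.4388 × 4.4100% = 7.5827%.

7.58%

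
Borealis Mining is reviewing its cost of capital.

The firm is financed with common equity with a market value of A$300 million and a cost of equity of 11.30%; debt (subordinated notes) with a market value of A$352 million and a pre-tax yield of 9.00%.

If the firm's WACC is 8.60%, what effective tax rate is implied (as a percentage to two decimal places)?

30.01%

Total capital V = 300 + 352 = 652.
Equity weight = 300/652 = 0.4601.
Subordinated notes weight = 352/652 = 0.5399.
Equity contribution = 0.4601 × 11.3% = 5.1994%.
Debt contribution must be 8.6% − 5.1994% = 3.4006%.
0.5399 × 9% × (1 − T) = 3.4006%  ⇒  (1 − T) = 0.6999.
T = 30.0126%.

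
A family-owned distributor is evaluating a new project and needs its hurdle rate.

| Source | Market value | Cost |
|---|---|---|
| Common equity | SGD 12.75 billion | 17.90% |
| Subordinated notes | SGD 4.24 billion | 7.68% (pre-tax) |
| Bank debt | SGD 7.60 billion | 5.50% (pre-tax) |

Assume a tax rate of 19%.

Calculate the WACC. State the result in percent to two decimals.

Total capital V = 12.75 + 4.24 + 7.6 = 24.59.
Equity: weight = 12.75/24.59 = 0.5185; cost = 17.9%.
Subordinated notes: weight = 4.24/24.59 = 0.1724; after-tax cost = 7.68% × (1 − 19%) = 6.2208%.
Bank debt: weight = 7.6/24.59 = 0.3091; after-tax cost = 5.5% × (1 − 19%) = 4.4550%.
WACC = 0.5185 × 17.9000% + 0.1724 × 6.2208% + 0.3091 × 4.4550% = 11.7308%.

11.73%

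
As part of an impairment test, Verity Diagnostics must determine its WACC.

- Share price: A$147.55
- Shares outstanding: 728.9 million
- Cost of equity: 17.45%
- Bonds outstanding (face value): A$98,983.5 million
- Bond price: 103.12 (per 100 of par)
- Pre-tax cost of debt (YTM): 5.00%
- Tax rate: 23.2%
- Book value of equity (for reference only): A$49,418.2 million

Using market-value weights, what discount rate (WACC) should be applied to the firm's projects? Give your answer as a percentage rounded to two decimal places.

Market value of equity E = 147.55 × 728.9m = 107549.195m. Market value of debt D = 98983.5m × 103.12/100 = 102071.7852m.
Total capital V = 107549.195 + 102071.7852 = 209620.9802.
Equity: weight = 107549.195/209620.9802 = 0.5131; cost = 17.45%.
Bonds outstanding: weight = 102071.7852/209620.9802 = 0.4869; after-tax cost = 5% × (1 − 23.2%) = 3.8400%.
WACC = 0.5131 × 17.4500% + 0.4869 × 3.8400% = 10.8228%.

10.82%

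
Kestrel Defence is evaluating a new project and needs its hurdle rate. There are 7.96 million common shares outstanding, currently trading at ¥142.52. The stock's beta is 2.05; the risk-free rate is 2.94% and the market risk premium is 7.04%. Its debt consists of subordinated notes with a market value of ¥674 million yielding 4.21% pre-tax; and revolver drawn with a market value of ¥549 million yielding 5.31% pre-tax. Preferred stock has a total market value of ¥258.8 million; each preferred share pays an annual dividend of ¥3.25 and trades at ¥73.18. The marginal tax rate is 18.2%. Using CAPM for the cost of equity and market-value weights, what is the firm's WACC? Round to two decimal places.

Cost of equity via CAPM: Re = 2.94% + 2.05 × 7.04% = 17.3720%.
Cost of preferred: Rp = 3.25 / 73.18 = 4.4411%.
Market value of equity E = 142.52 × 7.96m = 1134.4592m.
Total capital V = 1134.4592 + 258.8 + 674 + 549 = 2616.2592.
Equity: weight = 1134.4592/2616.2592 = 0.4336; cost = 17.372%.
Preferred: weight = 258.8/2616.2592 = 0.0989; cost = 4.4411%.
Subordinated notes: weight = 674/2616.2592 = 0.2576; after-tax cost = 4.21% × (1 − 18.2%) = 3.4438%.
Revolver drawn: weight = 549/2616.2592 = 0.2098; after-tax cost = 5.31% × (1 − 18.2%) = 4.3436%.
WACC = 0.4336 × 17.3720% + 0.0989 × 4.4411% + 0.2576 × 3.4438% + 0.2098 × 4.3436% = 9.7708%.

9.77%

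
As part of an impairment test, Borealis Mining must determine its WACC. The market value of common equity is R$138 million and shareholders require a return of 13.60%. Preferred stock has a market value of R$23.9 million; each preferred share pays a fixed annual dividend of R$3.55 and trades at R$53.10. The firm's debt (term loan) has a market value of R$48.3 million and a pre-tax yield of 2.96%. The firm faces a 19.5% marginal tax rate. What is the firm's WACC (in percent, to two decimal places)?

10.24%

Cost of preferred: Rp = 3.55 / 53.1 = 6.6855%.
Total capital V = 138 + 23.9 + 48.3 = 210.2.
Equity: weight = 138/210.2 = 0.6565; cost = 13.6%.
Preferred: weight = 23.9/210.2 = 0.1137; cost = 6.6855%.
Term loan: weight = 48.3/210.2 = 0.2298; after-tax cost = 2.96% × (1 − 19.5%) = 2.3828%.
WACC = 0.6565 × 13.6000% + 0.1137 × 6.6855% + 0.2298 × 2.3828% = 10.2363%.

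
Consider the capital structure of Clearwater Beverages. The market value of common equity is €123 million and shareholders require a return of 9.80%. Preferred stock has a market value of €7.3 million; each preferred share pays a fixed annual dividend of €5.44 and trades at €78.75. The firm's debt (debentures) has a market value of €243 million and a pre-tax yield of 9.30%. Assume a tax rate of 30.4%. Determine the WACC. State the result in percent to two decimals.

7.58%

Cost of preferred: Rp = 5.44 / 78.75 = 6.9079%.
Total capital V = 123 + 7.3 + 243 = 373.3.
Equity: weight = 123/373.3 = 0.3295; cost = 9.8%.
Preferred: weight = 7.3/373.3 = 0.0196; cost = 6.9079%.
Debentures: weight = 243/373.3 = 0.6510; after-tax cost = 9.3% × (1 − 30.4%) = 6.4728%.
WACC = 0.3295 × 9.8000% + 0.0196 × 6.9079% + 0.6510 × 6.4728% = 7.5776%.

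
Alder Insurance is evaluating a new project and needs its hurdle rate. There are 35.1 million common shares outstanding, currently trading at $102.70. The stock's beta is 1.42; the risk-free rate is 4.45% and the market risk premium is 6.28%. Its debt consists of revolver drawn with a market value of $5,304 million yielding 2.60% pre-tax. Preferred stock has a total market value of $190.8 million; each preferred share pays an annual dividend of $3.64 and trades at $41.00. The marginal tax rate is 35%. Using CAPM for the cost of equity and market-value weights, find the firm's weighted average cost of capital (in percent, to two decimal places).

Cost of equity via CAPM: Re = 4.45% + 1.42 × 6.28% = 13.3676%.
Cost of preferred: Rp = 3.64 / 41.0 = 8.8780%.
Market value of equity E = 102.7 × 35.1m = 3604.77m.
Total capital V = 3604.77 + 190.8 + 5304 = 9099.57.
Equity: weight = 3604.77/9099.57 = 0.3961; cost = 13.3676%.
Preferred: weight = 190.8/9099.57 = 0.0210; cost = 8.878%.
Revolver drawn: weight = 5304/9099.57 = 0.5829; after-tax cost = 2.6% × (1 − 35%) = 1.6900%.
WACC = 0.3961 × 13.3676% + 0.0210 × 8.8780% + 0.5829 × 1.6900% = 6.4668%.

6.47%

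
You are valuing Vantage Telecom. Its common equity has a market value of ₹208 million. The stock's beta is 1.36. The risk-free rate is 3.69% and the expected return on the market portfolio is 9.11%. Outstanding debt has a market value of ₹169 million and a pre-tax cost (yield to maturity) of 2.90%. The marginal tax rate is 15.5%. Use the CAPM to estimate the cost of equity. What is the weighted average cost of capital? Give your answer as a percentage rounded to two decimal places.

Market risk premium = 9.11% − 3.69% = 5.42%.
Cost of equity via CAPM: Re = 3.69% + 1.36 × 5.42% = 11.0612%.
Total capital V = 208 + 169 = 377.
Equity: weight = 208/377 = 0.5517; cost = 11.0612%.
Debt: weight = 169/377 = 0.4483; after-tax cost = 2.9% × (1 − 15.5%) = 2.4505%.
WACC = 0.5517 × 11.0612% + 0.4483 × 2.4505% = 7.2012%.

7.20%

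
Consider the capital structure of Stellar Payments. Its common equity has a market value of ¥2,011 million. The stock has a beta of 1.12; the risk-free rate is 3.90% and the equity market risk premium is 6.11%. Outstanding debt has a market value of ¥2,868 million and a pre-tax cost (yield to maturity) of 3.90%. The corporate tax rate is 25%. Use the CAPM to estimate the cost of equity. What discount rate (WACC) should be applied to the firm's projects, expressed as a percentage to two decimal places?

Cost of equity via CAPM: Re = 3.9% + 1.12 × 6.11% = 10.7432%.
Total capital V = 2011 + 2868 = 4879.
Equity: weight = 2011/4879 = 0.4122; cost = 10.7432%.
Debt: weight = 2868/4879 = 0.5878; after-tax cost = 3.9% × (1 − 25%) = 2.9250%.
WACC = 0.4122 × 10.7432% + 0.5878 × 2.9250% = 6.1475%.

6.15%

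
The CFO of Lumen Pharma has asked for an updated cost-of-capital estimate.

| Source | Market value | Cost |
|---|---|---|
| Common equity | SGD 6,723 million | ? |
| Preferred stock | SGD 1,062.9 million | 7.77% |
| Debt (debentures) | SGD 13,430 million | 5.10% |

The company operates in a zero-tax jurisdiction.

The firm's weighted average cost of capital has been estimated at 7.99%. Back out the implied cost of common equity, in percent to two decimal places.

Total capital V = 6723 + 1062.9 + 13430 = 21215.9.
Equity weight = 6723/21215.9 = 0.3169.
Preferred weight = 1062.9/21215.9 = 0.0501.
Debentures weight = 13430/21215.9 = 0.6330.
Debt contribution = 0.6330 × 5.1% × (1 − 0%) = 3.2284%.
Preferred contribution = 0.0501 × 7.77% = 0.3893%.
Required equity contribution = 7.99% − 3.6177% = 4.3723%.
Re = 4.3723% / 0.3169 = 13.7979%.

13.80%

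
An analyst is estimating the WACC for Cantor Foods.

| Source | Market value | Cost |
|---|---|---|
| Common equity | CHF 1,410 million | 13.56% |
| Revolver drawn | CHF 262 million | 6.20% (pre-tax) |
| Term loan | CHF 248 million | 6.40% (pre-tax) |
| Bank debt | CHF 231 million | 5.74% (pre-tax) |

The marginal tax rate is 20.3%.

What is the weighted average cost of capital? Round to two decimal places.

Total capital V = 1410 + 262 + 248 + 231 = 2151.
Equity: weight = 1410/2151 = 0.6555; cost = 13.56%.
Revolver drawn: weight = 262/2151 = 0.1218; after-tax cost = 6.2% × (1 − 20.3%) = 4.9414%.
Term loan: weight = 248/2151 = 0.1153; after-tax cost = 6.4% × (1 − 20.3%) = 5.1008%.
Bank debt: weight = 231/2151 = 0.1074; after-tax cost = 5.74% × (1 − 20.3%) = 4.5748%.
WACC = 0.6555 × 13.5600% + 0.1218 × 4.9414% + 0.1153 × 5.1008% + 0.1074 × 4.5748% = 10.5700%.

10.57%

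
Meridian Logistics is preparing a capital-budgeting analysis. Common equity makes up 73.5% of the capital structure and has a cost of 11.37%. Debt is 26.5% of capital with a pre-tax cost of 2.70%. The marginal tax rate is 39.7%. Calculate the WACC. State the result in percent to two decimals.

8.79%

After-tax cost of debt = 2.7% × (1 − 39.7%) = 1.6281%.
WACC = 0.735 × 11.3700% + 0.265 × 1.6281% = 8.7884%.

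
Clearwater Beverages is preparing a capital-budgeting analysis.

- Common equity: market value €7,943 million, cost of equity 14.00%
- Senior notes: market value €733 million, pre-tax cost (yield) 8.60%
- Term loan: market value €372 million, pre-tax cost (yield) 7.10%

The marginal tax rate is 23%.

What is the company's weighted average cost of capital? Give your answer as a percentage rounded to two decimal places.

13.05%

Total capital V = 7943 + 733 + 372 = 9048.
Equity: weight = 7943/9048 = 0.8779; cost = 14%.
Senior notes: weight = 733/9048 = 0.0810; after-tax cost = 8.6% × (1 − 23%) = 6.6220%.
Term loan: weight = 372/9048 = 0.0411; after-tax cost = 7.1% × (1 − 23%) = 5.4670%.
WACC = 0.8779 × 14.0000% + 0.0810 × 6.6220% + 0.0411 × 5.4670% = 13.0515%.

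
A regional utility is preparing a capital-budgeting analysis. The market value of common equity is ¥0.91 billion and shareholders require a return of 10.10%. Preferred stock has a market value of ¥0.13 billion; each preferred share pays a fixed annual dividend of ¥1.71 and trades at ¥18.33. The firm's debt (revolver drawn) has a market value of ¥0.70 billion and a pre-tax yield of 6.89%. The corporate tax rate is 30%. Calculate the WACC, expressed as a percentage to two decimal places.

Cost of preferred: Rp = 1.71 / 18.33 = 9.3290%.
Total capital V = 0.91 + 0.13 + 0.7 = 1.74.
Equity: weight = 0.91/1.74 = 0.5230; cost = 10.1%.
Preferred: weight = 0.13/1.74 = 0.0747; cost = 9.329%.
Revolver drawn: weight = 0.7/1.74 = 0.4023; after-tax cost = 6.89% × (1 − 30%) = 4.8230%.
WACC = 0.5230 × 10.1000% + 0.0747 × 9.3290% + 0.4023 × 4.8230% = 7.9195%.

7.92%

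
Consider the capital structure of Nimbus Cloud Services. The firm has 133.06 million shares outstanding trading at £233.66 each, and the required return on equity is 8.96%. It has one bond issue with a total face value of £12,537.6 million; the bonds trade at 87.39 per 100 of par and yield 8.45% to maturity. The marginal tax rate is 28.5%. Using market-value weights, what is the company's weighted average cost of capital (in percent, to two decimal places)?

Market value of equity E = 233.66 × 133.06m = 31090.7996m. Market value of debt D = 12537.6m × 87.39/100 = 10956.60864m.
Total capital V = 31090.7996 + 10956.60864 = 42047.40824.
Equity: weight = 31090.7996/42047.40824 = 0.7394; cost = 8.96%.
Bonds outstanding: weight = 10956.60864/42047.40824 = 0.2606; after-tax cost = 8.45% × (1 − 28.5%) = 6.0418%.
WACC = 0.7394 × 8.9600% + 0.2606 × 6.0418% = 8.1996%.

8.20%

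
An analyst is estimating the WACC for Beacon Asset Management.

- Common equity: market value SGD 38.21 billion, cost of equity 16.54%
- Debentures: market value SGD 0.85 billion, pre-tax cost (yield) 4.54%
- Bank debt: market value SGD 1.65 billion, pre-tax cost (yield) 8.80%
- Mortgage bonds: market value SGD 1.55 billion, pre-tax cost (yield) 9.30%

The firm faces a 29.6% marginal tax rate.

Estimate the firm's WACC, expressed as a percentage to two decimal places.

15.50%

Total capital V = 38.21 + 0.85 + 1.65 + 1.55 = 42.26.
Equity: weight = 38.21/42.26 = 0.9042; cost = 16.54%.
Debentures: weight = 0.85/42.26 = 0.0201; after-tax cost = 4.54% × (1 − 29.6%) = 3.1962%.
Bank debt: weight = 1.65/42.26 = 0.0390; after-tax cost = 8.8% × (1 − 29.6%) = 6.1952%.
Mortgage bonds: weight = 1.55/42.26 = 0.0367; after-tax cost = 9.3% × (1 − 29.6%) = 6.5472%.
WACC = 0.9042 × 16.5400% + 0.0201 × 3.1962% + 0.0390 × 6.1952% + 0.0367 × 6.5472% = 15.5012%.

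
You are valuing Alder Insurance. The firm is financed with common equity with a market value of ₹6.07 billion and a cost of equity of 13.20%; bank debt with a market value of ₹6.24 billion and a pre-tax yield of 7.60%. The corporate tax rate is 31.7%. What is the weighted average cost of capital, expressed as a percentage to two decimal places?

Total capital V = 6.07 + 6.24 = 12.31.
Equity: weight = 6.07/12.31 = 0.4931; cost = 13.2%.
Bank debt: weight = 6.24/12.31 = 0.5069; after-tax cost = 7.6% × (1 − 31.7%) = 5.1908%.
WACC = 0.4931 × 13.2000% + 0.5069 × 5.1908% = 9.1401%.

9.14%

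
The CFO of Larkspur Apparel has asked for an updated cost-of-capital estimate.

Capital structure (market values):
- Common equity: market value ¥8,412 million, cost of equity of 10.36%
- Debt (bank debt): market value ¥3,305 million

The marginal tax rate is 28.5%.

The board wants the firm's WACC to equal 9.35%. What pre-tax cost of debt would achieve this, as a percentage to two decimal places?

9.48%

Total capital V = 8412 + 3305 = 11717.
Equity weight = 8412/11717 = 0.7179.
Bank debt weight = 3305/11717 = 0.2821.
Equity contribution = 0.7179 × 10.36% = 7.4378%.
Remaining for debt = 9.35% − 7.4378% = 1.9122%.
Rd × (1 − 28.5%) × 0.2821 = 1.9122%  ⇒  Rd = 9.4816%.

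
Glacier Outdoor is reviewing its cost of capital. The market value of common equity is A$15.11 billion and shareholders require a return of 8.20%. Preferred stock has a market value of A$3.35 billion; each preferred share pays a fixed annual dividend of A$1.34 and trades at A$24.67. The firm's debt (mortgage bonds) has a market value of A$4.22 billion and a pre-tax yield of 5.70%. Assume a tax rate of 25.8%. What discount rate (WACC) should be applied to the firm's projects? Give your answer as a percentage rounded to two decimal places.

7.05%

Cost of preferred: Rp = 1.34 / 24.67 = 5.4317%.
Total capital V = 15.11 + 3.35 + 4.22 = 22.68.
Equity: weight = 15.11/22.68 = 0.6662; cost = 8.2%.
Preferred: weight = 3.35/22.68 = 0.1477; cost = 5.4317%.
Mortgage bonds: weight = 4.22/22.68 = 0.1861; after-tax cost = 5.7% × (1 − 25.8%) = 4.2294%.
WACC = 0.6662 × 8.2000% + 0.1477 × 5.4317% + 0.1861 × 4.2294% = 7.0523%.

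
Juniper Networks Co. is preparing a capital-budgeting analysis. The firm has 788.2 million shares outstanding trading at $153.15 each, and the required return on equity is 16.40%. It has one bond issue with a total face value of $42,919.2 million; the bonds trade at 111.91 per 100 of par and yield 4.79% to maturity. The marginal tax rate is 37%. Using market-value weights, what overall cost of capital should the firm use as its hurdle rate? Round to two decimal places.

12.59%

Market value of equity E = 153.15 × 788.2m = 120712.83m. Market value of debt D = 42919.2m × 111.91/100 = 48030.87672m.
Total capital V = 120712.83 + 48030.87672 = 168743.70672.
Equity: weight = 120712.83/168743.70672 = 0.7154; cost = 16.4%.
Bonds outstanding: weight = 48030.87672/168743.70672 = 0.2846; after-tax cost = 4.79% × (1 − 37%) = 3.0177%.
WACC = 0.7154 × 16.4000% + 0.2846 × 3.0177% = 12.5909%.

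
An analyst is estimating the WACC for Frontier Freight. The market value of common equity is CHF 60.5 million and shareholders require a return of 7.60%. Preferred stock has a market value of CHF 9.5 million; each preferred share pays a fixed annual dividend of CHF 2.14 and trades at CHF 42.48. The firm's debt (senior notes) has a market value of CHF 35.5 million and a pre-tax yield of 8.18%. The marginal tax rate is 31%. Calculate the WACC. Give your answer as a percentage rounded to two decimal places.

Cost of preferred: Rp = 2.14 / 42.48 = 5.0377%.
Total capital V = 60.5 + 9.5 + 35.5 = 105.5.
Equity: weight = 60.5/105.5 = 0.5735; cost = 7.6%.
Preferred: weight = 9.5/105.5 = 0.0900; cost = 5.0377%.
Senior notes: weight = 35.5/105.5 = 0.3365; after-tax cost = 8.18% × (1 − 31%) = 5.6442%.
WACC = 0.5735 × 7.6000% + 0.0900 × 5.0377% + 0.3365 × 5.6442% = 6.7112%.

6.71%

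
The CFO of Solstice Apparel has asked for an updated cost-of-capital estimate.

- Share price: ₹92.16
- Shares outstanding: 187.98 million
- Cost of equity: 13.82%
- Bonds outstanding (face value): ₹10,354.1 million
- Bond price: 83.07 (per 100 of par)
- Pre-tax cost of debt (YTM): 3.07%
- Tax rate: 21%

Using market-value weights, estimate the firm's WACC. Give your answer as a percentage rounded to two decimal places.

Market value of equity E = 92.16 × 187.98m = 17324.2368m. Market value of debt D = 10354.1m × 83.07/100 = 8601.15087m.
Total capital V = 17324.2368 + 8601.15087 = 25925.38767.
Equity: weight = 17324.2368/25925.38767 = 0.6682; cost = 13.82%.
Bonds outstanding: weight = 8601.15087/25925.38767 = 0.3318; after-tax cost = 3.07% × (1 − 21%) = 2.4253%.
WACC = 0.6682 × 13.8200% + 0.3318 × 2.4253% = 10.0396%.

10.04%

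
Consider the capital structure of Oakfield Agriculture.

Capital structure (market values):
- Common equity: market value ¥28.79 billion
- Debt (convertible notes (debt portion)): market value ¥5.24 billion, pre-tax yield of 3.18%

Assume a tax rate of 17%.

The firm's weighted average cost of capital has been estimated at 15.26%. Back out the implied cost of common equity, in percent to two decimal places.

17.56%

Total capital V = 28.79 + 5.24 = 34.03.
Equity weight = 28.79/34.03 = 0.8460.
Convertible notes (debt portion) weight = 5.24/34.03 = 0.1540.
Debt contribution = 0.1540 × 3.18% × (1 − 17%) = 0.4064%.
Required equity contribution = 15.26% − 0.4064% = 14.8536%.
Re = 14.8536% / 0.8460 = 17.5570%.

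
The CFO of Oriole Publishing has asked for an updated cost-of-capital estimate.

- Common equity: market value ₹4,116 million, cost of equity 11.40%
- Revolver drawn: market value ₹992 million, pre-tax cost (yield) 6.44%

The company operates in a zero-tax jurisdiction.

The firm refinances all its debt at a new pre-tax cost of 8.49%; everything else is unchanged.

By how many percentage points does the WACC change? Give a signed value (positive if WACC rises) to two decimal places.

Current WACC:
Total capital V = 4116 + 992 = 5108.
Equity: weight = 4116/5108 = 0.8058; cost = 11.4%.
Revolver drawn: weight = 992/5108 = 0.1942; after-tax cost = 6.44% × (1 − 0%) = 6.4400%.
WACC = 0.8058 × 11.4000% + 0.1942 × 6.4400% = 10.4367%.
After the change:
Total capital V = 4116 + 992 = 5108.
Equity: weight = 4116/5108 = 0.8058; cost = 11.4%.
Revolver drawn: weight = 992/5108 = 0.1942; after-tax cost = 8.49% × (1 − 0%) = 8.4900%.
WACC = 0.8058 × 11.4000% + 0.1942 × 8.4900% = 10.8349%.
Change in WACC = 10.8349% − 10.4367% = 0.3981 pp.

+0.40 pp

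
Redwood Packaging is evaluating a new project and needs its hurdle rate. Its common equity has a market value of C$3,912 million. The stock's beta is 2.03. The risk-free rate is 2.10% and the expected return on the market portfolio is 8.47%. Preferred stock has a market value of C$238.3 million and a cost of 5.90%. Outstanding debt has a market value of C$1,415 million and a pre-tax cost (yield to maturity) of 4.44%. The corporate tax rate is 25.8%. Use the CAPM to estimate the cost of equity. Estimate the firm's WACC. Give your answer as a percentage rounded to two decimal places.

Market risk premium = 8.47% − 2.1% = 6.37%.
Cost of equity via CAPM: Re = 2.1% + 2.03 × 6.37% = 15.0311%.
Total capital V = 3912 + 238.3 + 1415 = 5565.3.
Equity: weight = 3912/5565.3 = 0.7029; cost = 15.0311%.
Preferred: weight = 238.3/5565.3 = 0.0428; cost = 5.9%.
Debt: weight = 1415/5565.3 = 0.2543; after-tax cost = 4.44% × (1 − 25.8%) = 3.2945%.
WACC = 0.7029 × 15.0311% + 0.0428 × 5.9000% + 0.2543 × 3.2945% = 11.6560%.

11.66%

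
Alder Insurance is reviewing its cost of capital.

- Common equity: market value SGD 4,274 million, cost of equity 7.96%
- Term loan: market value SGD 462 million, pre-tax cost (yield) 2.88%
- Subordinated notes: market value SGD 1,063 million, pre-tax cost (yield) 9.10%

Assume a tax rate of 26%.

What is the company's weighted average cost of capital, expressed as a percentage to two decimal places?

Total capital V = 4274 + 462 + 1063 = 5799.
Equity: weight = 4274/5799 = 0.7370; cost = 7.96%.
Term loan: weight = 462/5799 = 0.0797; after-tax cost = 2.88% × (1 − 26%) = 2.1312%.
Subordinated notes: weight = 1063/5799 = 0.1833; after-tax cost = 9.1% × (1 − 26%) = 6.7340%.
WACC = 0.7370 × 7.9600% + 0.0797 × 2.1312% + 0.1833 × 6.7340% = 7.2709%.

7.27%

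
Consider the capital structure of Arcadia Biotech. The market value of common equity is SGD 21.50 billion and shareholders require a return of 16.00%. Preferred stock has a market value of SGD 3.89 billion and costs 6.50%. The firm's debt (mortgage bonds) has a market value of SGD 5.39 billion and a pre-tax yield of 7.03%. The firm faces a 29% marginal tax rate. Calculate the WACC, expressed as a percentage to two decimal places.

12.87%

Total capital V = 21.5 + 3.89 + 5.39 = 30.78.
Equity: weight = 21.5/30.78 = 0.6985; cost = 16%.
Preferred: weight = 3.89/30.78 = 0.1264; cost = 6.5%.
Mortgage bonds: weight = 5.39/30.78 = 0.1751; after-tax cost = 7.03% × (1 − 29%) = 4.9913%.
WACC = 0.6985 × 16.0000% + 0.1264 × 6.5000% + 0.1751 × 4.9913% = 12.8716%.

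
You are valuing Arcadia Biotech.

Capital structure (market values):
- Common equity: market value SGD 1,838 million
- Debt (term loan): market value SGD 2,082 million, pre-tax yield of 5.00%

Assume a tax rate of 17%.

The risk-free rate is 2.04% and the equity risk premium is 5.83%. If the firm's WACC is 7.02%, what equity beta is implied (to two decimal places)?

Total capital V = 1838 + 2082 = 3920.
Equity weight = 1838/3920 = 0.4689.
Term loan weight = 2082/3920 = 0.5311.
Debt contribution = 0.5311 × 5% × (1 − 17%) = 2.2042%.
Required equity contribution = 7.02% − 2.2042% = 4.8158%  ⇒  Re = 10.2710%.
CAPM: 10.2710% = 2.04% + β × 5.83%  ⇒  β = 1.4118.

1.41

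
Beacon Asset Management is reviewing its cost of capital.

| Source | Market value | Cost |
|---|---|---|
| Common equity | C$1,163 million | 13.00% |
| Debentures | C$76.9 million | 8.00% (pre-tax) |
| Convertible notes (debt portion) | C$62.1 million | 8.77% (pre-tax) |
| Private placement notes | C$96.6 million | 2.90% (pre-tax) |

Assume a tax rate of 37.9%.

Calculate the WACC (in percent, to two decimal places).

Total capital V = 1163 + 76.9 + 62.1 + 96.6 = 1398.6.
Equity: weight = 1163/1398.6 = 0.8315; cost = 13%.
Debentures: weight = 76.9/1398.6 = 0.0550; after-tax cost = 8% × (1 − 37.9%) = 4.9680%.
Convertible notes (debt portion): weight = 62.1/1398.6 = 0.0444; after-tax cost = 8.77% × (1 − 37.9%) = 5.4462%.
Private placement notes: weight = 96.6/1398.6 = 0.0691; after-tax cost = 2.9% × (1 − 37.9%) = 1.8009%.
WACC = 0.8315 × 13.0000% + 0.0550 × 4.9680% + 0.0444 × 5.4462% + 0.0691 × 1.8009% = 11.4495%.

11.45%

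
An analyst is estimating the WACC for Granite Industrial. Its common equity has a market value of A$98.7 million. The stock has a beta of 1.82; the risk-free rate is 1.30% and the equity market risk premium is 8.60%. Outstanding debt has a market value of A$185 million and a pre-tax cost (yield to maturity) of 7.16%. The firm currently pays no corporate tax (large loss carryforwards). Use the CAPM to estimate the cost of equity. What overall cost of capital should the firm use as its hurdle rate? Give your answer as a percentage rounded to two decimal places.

10.57%

Cost of equity via CAPM: Re = 1.3% + 1.82 × 8.6% = 16.9520%.
Total capital V = 98.7 + 185 = 283.7.
Equity: weight = 98.7/283.7 = 0.3479; cost = 16.952%.
Debt: weight = 185/283.7 = 0.6521; after-tax cost = 7.16% × (1 − 0%) = 7.1600%.
WACC = 0.3479 × 16.9520% + 0.6521 × 7.1600% = 10.5667%.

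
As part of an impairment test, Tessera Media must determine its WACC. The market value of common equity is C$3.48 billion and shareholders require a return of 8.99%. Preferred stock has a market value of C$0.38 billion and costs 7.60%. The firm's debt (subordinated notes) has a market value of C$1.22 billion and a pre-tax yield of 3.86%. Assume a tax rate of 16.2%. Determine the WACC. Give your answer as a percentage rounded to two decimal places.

7.50%

Total capital V = 3.48 + 0.38 + 1.22 = 5.08.
Equity: weight = 3.48/5.08 = 0.6850; cost = 8.99%.
Preferred: weight = 0.38/5.08 = 0.0748; cost = 7.6%.
Subordinated notes: weight = 1.22/5.08 = 0.2402; after-tax cost = 3.86% × (1 − 16.2%) = 3.2347%.
WACC = 0.6850 × 8.9900% + 0.0748 × 7.6000% + 0.2402 × 3.2347% = 7.5038%.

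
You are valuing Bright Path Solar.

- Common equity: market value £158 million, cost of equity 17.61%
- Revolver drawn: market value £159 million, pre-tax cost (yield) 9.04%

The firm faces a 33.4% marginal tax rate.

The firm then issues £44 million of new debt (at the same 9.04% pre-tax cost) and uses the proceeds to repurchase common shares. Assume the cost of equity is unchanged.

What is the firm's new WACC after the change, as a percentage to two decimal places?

10.19%

After the change:
Total capital V = 114 + 203 = 317.
Equity: weight = 114/317 = 0.3596; cost = 17.61%.
Revolver drawn: weight = 203/317 = 0.6404; after-tax cost = 9.04% × (1 − 33.4%) = 6.0206%.
WACC = 0.3596 × 17.6100% + 0.6404 × 6.0206% = 10.1884%.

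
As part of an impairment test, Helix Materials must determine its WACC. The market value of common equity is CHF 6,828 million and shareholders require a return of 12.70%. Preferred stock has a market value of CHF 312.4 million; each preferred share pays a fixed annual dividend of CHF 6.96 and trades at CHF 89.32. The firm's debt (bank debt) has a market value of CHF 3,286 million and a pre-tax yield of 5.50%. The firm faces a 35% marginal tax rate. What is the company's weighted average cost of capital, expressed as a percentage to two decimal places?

9.68%

Cost of preferred: Rp = 6.96 / 89.32 = 7.7922%.
Total capital V = 6828 + 312.4 + 3286 = 10426.4.
Equity: weight = 6828/10426.4 = 0.6549; cost = 12.7%.
Preferred: weight = 312.4/10426.4 = 0.0300; cost = 7.7922%.
Bank debt: weight = 3286/10426.4 = 0.3152; after-tax cost = 5.5% × (1 − 35%) = 3.5750%.
WACC = 0.6549 × 12.7000% + 0.0300 × 7.7922% + 0.3152 × 3.5750% = 9.6771%.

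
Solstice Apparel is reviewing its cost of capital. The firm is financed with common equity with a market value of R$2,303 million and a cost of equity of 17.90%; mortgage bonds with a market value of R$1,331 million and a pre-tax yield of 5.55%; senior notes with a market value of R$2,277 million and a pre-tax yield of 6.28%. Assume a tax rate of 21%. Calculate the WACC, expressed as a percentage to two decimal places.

Total capital V = 2303 + 1331 + 2277 = 5911.
Equity: weight = 2303/5911 = 0.3896; cost = 17.9%.
Mortgage bonds: weight = 1331/5911 = 0.2252; after-tax cost = 5.55% × (1 − 21%) = 4.3845%.
Senior notes: weight = 2277/5911 = 0.3852; after-tax cost = 6.28% × (1 − 21%) = 4.9612%.
WACC = 0.3896 × 17.9000% + 0.2252 × 4.3845% + 0.3852 × 4.9612% = 9.8725%.

9.87%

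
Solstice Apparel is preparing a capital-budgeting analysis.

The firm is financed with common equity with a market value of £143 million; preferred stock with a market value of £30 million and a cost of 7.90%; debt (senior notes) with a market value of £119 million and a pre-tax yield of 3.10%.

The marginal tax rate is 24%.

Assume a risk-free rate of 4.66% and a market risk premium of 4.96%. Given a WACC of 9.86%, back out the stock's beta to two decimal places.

Total capital V = 143 + 30 + 119 = 292.
Equity weight = 143/292 = 0.4897.
Preferred weight = 30/292 = 0.1027.
Senior notes weight = 119/292 = 0.4075.
Debt contribution = 0.4075 × 3.1% × (1 − 24%) = 0.9602%.
Preferred contribution = 0.1027 × 7.9% = 0.8116%.
Required equity contribution = 9.86% − 1.7718% = 8.0882%  ⇒  Re = 16.5158%.
CAPM: 16.5158% = 4.66% + β × 4.96%  ⇒  β = 2.3903.

2.39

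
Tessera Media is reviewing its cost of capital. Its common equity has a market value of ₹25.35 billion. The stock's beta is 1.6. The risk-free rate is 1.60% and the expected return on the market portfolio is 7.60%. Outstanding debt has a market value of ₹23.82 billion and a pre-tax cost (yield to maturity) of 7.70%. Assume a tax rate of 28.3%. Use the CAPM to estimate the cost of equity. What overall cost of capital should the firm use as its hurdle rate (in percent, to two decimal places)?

Market risk premium = 7.6% − 1.6% = 6.0%.
Cost of equity via CAPM: Re = 1.6% + 1.6 × 6.0% = 11.2000%.
Total capital V = 25.35 + 23.82 = 49.17.
Equity: weight = 25.35/49.17 = 0.5156; cost = 11.2%.
Debt: weight = 23.82/49.17 = 0.4844; after-tax cost = 7.7% × (1 − 28.3%) = 5.5209%.
WACC = 0.5156 × 11.2000% + 0.4844 × 5.5209% = 8.4488%.

8.45%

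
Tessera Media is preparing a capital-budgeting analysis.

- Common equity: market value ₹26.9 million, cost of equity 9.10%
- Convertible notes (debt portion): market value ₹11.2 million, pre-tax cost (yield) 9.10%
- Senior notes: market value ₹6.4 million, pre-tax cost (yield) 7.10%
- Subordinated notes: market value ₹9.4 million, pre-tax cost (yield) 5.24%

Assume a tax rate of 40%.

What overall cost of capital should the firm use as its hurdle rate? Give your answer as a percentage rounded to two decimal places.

6.73%

Total capital V = 26.9 + 11.2 + 6.4 + 9.4 = 53.9.
Equity: weight = 26.9/53.9 = 0.4991; cost = 9.1%.
Convertible notes (debt portion): weight = 11.2/53.9 = 0.2078; after-tax cost = 9.1% × (1 − 40%) = 5.4600%.
Senior notes: weight = 6.4/53.9 = 0.1187; after-tax cost = 7.1% × (1 − 40%) = 4.2600%.
Subordinated notes: weight = 9.4/53.9 = 0.1744; after-tax cost = 5.24% × (1 − 40%) = 3.1440%.
WACC = 0.4991 × 9.1000% + 0.2078 × 5.4600% + 0.1187 × 4.2600% + 0.1744 × 3.1440% = 6.7302%.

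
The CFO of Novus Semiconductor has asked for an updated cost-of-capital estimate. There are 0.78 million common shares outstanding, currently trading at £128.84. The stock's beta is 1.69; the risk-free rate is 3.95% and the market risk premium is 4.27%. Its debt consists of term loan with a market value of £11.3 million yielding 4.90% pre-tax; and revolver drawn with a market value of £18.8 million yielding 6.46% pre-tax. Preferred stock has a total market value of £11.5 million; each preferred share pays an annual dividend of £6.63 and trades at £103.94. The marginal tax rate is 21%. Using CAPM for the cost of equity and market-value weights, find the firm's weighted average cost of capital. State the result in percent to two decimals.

9.40%

Cost of equity via CAPM: Re = 3.95% + 1.69 × 4.27% = 11.1663%.
Cost of preferred: Rp = 6.63 / 103.94 = 6.3787%.
Market value of equity E = 128.84 × 0.78m = 100.4952m.
Total capital V = 100.4952 + 11.5 + 11.3 + 18.8 = 142.0952.
Equity: weight = 100.4952/142.0952 = 0.7072; cost = 11.1663%.
Preferred: weight = 11.5/142.0952 = 0.0809; cost = 6.3787%.
Term loan: weight = 11.3/142.0952 = 0.0795; after-tax cost = 4.9% × (1 − 21%) = 3.8710%.
Revolver drawn: weight = 18.8/142.0952 = 0.1323; after-tax cost = 6.46% × (1 − 21%) = 5.1034%.
WACC = 0.7072 × 11.1663% + 0.0809 × 6.3787% + 0.0795 × 3.8710% + 0.1323 × 5.1034% = 9.3965%.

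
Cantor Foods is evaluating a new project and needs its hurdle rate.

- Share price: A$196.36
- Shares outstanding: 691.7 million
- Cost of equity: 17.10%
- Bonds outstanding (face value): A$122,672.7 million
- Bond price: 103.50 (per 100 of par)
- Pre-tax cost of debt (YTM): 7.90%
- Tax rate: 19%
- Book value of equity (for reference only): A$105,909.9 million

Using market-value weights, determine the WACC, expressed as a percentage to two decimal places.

11.93%

Market value of equity E = 196.36 × 691.7m = 135822.212m. Market value of debt D = 122672.7m × 103.5/100 = 126966.2445m.
Total capital V = 135822.212 + 126966.2445 = 262788.4565.
Equity: weight = 135822.212/262788.4565 = 0.5168; cost = 17.1%.
Bonds outstanding: weight = 126966.2445/262788.4565 = 0.4832; after-tax cost = 7.9% × (1 − 19%) = 6.3990%.
WACC = 0.5168 × 17.1000% + 0.4832 × 6.3990% = 11.9298%.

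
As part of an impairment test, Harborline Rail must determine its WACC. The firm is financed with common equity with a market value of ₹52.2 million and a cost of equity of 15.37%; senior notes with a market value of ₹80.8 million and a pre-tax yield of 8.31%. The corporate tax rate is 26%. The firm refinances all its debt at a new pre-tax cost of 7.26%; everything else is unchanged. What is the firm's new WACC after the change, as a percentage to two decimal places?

After the change:
Total capital V = 52.2 + 80.8 = 133.
Equity: weight = 52.2/133 = 0.3925; cost = 15.37%.
Senior notes: weight = 80.8/133 = 0.6075; after-tax cost = 7.26% × (1 − 26%) = 5.3724%.
WACC = 0.3925 × 15.3700% + 0.6075 × 5.3724% = 9.2963%.

9.30%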